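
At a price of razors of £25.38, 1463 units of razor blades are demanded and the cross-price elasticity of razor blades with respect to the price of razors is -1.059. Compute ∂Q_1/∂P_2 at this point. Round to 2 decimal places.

ε = (∂Q_1/∂P_2)·(P_2/Q_1) ⇒ ∂Q_1/∂P_2 = ε·Q_1/P_2 = -1.059 × 1463/25.38 ≈ -61.04.

-61.04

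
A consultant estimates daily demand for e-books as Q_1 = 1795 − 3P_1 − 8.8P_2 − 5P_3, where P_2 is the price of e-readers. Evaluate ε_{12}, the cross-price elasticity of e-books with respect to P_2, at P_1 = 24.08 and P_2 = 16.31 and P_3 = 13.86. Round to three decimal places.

-0.095

At P_1 = 24.08 and P_2 = 16.31 and P_3 = 13.86: Q_1 = 1509.932.
∂Q_1/∂P_2 = -8.8.
ε = (∂Q_1/∂P_2)(P_2/Q_1) = -8.8 × (16.31/1509.932) ≈ -0.095.
Since ε < 0, e-books and e-readers are complements.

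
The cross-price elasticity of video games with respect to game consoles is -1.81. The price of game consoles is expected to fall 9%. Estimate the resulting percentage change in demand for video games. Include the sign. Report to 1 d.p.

%ΔQ ≈ ε × %ΔP of game consoles = -1.81 × (-9%) = 16.3%.
Demand for video games rises by about 16.3%.

16.3%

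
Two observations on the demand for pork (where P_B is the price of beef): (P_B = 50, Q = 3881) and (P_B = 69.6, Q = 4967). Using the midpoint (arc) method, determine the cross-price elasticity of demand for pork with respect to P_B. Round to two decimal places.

0.75

ΔQ_A = 4967 − 3881 = 1086; ΔP_B = 69.6 − 50 = 19.6.
Midpoints: Q̄_A = 4424.0, P̄_B = 59.80.
ε = (ΔQ_A/Q̄_A)/(ΔP_B/P̄_B) = (1086/4424.0)/(19.6/59.80) ≈ 0.75.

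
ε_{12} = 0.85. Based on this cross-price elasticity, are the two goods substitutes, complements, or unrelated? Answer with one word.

substitutes

ε = 0.85 > 0, so a higher price of good 2 raises demand for good 1: substitutes.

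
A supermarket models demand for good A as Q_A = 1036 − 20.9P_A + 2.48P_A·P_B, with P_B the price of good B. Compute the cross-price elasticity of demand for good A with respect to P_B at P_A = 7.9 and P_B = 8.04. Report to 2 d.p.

0.15

At P_A = 7.9 and P_B = 8.04: Q_A = 1028.410.
∂Q_A/∂P_B = 2.48P_A = 2.48(7.9) = 19.5920.
ε = (∂Q_A/∂P_B)(P_B/Q_A) = 19.5920 × (8.04/1028.410) ≈ 0.15.
ε > 0: substitutes.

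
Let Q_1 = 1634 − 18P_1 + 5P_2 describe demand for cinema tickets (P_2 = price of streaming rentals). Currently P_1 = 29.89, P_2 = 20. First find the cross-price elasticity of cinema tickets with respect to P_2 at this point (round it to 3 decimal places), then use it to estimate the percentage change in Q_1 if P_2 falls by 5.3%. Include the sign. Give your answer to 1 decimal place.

At P_1 = 29.89, P_2 = 20: Q_1 = 1195.98.
∂Q_1/∂P_2 = 5.
ε = (∂Q_1/∂P_2)(P_2/Q_1) = 5.0000 × 20/1195.98 ≈ 0.084.
%ΔQ_1 ≈ ε × %ΔP_2 = 0.084 × (-5.3%) = -0.4%.

-0.4%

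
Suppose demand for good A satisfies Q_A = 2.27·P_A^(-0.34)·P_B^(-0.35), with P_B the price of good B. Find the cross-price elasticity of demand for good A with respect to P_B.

-0.35

In a log-linear (constant-elasticity) demand function, the coefficient on the exponent of P_B is the cross-price elasticity.
ε = -0.35. Negative, so good A and good B are complements.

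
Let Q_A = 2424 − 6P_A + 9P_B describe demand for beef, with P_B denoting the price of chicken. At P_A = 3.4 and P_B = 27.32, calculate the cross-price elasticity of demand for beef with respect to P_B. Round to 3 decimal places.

At P_A = 3.4 and P_B = 27.32: Q_A = 2649.48.
∂Q_A/∂P_B = 9.
ε = (∂Q_A/∂P_B)(P_B/Q_A) = 9 × (27.32/2649.48) ≈ 0.093.
Since ε > 0, beef and chicken are substitutes.

0.093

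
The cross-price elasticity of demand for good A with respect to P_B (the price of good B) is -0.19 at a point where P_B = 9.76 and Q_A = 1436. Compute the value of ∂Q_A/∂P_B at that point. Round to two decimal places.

ε = (∂Q_A/∂P_B)·(P_B/Q_A) ⇒ ∂Q_A/∂P_B = ε·Q_A/P_B = -0.19 × 1436/9.76 ≈ -27.95.

-27.95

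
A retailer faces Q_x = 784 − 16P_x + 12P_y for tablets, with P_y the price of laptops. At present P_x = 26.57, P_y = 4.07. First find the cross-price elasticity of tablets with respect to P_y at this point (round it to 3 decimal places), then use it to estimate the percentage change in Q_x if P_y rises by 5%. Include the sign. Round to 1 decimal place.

At P_x = 26.57, P_y = 4.07: Q_x = 407.72.
∂Q_x/∂P_y = 12.
ε = (∂Q_x/∂P_y)(P_y/Q_x) = 12.0000 × 4.07/407.72 ≈ 0.120.
%ΔQ_x ≈ ε × %ΔP_y = 0.120 × (5%) = 0.6%.

0.6%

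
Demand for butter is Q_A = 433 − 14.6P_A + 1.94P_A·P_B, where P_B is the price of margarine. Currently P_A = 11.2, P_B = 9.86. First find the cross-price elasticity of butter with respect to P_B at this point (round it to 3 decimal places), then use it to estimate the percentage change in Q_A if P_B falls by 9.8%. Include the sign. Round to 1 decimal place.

-4.3%

At P_A = 11.2, P_B = 9.86: Q_A = 483.718.
∂Q_A/∂P_B = 1.94P_A = 21.7280.
ε = (∂Q_A/∂P_B)(P_B/Q_A) = 21.7280 × 9.86/483.718 ≈ 0.443.
%ΔQ_A ≈ ε × %ΔP_B = 0.443 × (-9.8%) = -4.3%.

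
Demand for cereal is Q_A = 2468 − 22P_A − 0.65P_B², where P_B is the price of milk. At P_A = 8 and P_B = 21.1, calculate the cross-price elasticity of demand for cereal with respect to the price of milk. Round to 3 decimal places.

-0.289

At P_A = 8 and P_B = 21.1: Q_A = 2002.613.
∂Q_A/∂P_B = -1.3P_B = -1.3(21.1) = -27.4300.
ε = (∂Q_A/∂P_B)(P_B/Q_A) = -27.4300 × (21.1/2002.613) ≈ -0.289.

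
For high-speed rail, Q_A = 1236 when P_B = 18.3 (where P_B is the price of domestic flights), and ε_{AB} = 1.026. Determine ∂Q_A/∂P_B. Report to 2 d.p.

ε = (∂Q_A/∂P_B)·(P_B/Q_A) ⇒ ∂Q_A/∂P_B = ε·Q_A/P_B = 1.026 × 1236/18.3 ≈ 69.30.

69.30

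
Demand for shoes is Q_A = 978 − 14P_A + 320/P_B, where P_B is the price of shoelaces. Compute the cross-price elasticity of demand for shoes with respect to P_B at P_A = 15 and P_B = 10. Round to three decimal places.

-0.040

At P_A = 15 and P_B = 10: Q_A = 800.
∂Q_A/∂P_B = −320/P_B² = -3.2000.
ε = (∂Q_A/∂P_B)(P_B/Q_A) = -3.2000 × (10/800) ≈ -0.040.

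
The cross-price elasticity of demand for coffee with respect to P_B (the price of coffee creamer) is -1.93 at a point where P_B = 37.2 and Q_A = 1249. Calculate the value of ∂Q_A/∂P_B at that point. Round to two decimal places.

ε = (∂Q_A/∂P_B)·(P_B/Q_A) ⇒ ∂Q_A/∂P_B = ε·Q_A/P_B = -1.93 × 1249/37.2 ≈ -64.80.

-64.80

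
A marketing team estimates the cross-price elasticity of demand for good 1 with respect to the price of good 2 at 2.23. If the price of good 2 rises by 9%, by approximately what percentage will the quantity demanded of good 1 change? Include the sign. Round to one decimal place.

20.1%

%ΔQ ≈ ε × %ΔP of good 2 = 2.23 × (9%) = 20.1%.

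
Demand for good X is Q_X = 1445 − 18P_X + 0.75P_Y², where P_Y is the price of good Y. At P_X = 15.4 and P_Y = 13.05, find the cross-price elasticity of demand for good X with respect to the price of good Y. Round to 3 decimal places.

0.197

At P_X = 15.4 and P_Y = 13.05: Q_X = 1295.527.
∂Q_X/∂P_Y = 1.5P_Y = 1.5(13.05) = 19.5750.
ε = (∂Q_X/∂P_Y)(P_Y/Q_X) = 19.5750 × (13.05/1295.527) ≈ 0.197.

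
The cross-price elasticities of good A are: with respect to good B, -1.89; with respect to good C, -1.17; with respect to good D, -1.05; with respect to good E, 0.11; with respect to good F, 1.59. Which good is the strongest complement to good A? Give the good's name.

good B

Complements have ε < 0. The most negative value is -1.89 (good B).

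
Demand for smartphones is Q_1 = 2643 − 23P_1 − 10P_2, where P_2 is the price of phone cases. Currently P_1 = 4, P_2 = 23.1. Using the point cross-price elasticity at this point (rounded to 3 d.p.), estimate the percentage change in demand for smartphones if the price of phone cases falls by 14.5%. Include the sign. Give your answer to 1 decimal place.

At P_1 = 4, P_2 = 23.1: Q_1 = 2320.
∂Q_1/∂P_2 = -10.
ε = (∂Q_1/∂P_2)(P_2/Q_1) = -10.0000 × 23.1/2320 ≈ -0.100.
%ΔQ_1 ≈ ε × %ΔP_2 = -0.100 × (-14.5%) = 1.5%.

1.5%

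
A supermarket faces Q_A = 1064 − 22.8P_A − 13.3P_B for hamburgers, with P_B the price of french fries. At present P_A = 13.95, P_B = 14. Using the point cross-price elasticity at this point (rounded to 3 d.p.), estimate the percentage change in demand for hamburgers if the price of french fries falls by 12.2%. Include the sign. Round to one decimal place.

4.1%

At P_A = 13.95, P_B = 14: Q_A = 559.74.
∂Q_A/∂P_B = -13.3.
ε = (∂Q_A/∂P_B)(P_B/Q_A) = -13.3000 × 14/559.74 ≈ -0.333.
%ΔQ_A ≈ ε × %ΔP_B = -0.333 × (-12.2%) = 4.1%.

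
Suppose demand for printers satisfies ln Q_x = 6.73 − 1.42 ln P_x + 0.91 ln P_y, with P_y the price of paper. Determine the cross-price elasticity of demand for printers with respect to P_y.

0.91

In a log-linear (constant-elasticity) demand function, the coefficient on ln P_y is the cross-price elasticity.
ε = 0.91. Positive, so printers and paper are substitutes.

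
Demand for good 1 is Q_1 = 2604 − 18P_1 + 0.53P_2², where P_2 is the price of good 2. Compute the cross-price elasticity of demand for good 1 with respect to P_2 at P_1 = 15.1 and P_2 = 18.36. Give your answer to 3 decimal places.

0.142

At P_1 = 15.1 and P_2 = 18.36: Q_1 = 2510.857.
∂Q_1/∂P_2 = 1.06P_2 = 1.06(18.36) = 19.4616.
ε = (∂Q_1/∂P_2)(P_2/Q_1) = 19.4616 × (18.36/2510.857) ≈ 0.142.
ε > 0: substitutes.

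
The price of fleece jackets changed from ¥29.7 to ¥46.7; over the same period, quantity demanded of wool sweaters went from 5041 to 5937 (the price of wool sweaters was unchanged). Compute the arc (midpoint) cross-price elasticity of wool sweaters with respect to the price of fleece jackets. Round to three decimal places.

ΔQ_A = 5937 − 5041 = 896; ΔP_B = 46.7 − 29.7 = 17.
Midpoints: Q̄_A = 5489.0, P̄_B = 38.20.
ε = (ΔQ_A/Q̄_A)/(ΔP_B/P̄_B) = (896/5489.0)/(17/38.20) ≈ 0.367.
ε > 0: wool sweaters and fleece jackets are substitutes.

0.367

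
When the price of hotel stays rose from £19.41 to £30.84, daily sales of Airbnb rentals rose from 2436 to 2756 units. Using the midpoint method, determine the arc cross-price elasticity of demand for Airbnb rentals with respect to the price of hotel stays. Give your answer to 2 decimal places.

ΔQ_A = 2756 − 2436 = 320; ΔP_B = 30.84 − 19.41 = 11.43.
Midpoints: Q̄_A = 2596.0, P̄_B = 25.12.
ε = (ΔQ_A/Q̄_A)/(ΔP_B/P̄_B) = (320/2596.0)/(11.43/25.12) ≈ 0.27.

0.27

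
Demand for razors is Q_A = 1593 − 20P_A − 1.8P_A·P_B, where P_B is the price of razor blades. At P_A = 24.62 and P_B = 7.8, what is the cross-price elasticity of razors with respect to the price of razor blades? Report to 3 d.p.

-0.458

At P_A = 24.62 and P_B = 7.8: Q_A = 754.935.
∂Q_A/∂P_B = -1.8P_A = -1.8(24.62) = -44.3160.
ε = (∂Q_A/∂P_B)(P_B/Q_A) = -44.3160 × (7.8/754.935) ≈ -0.458.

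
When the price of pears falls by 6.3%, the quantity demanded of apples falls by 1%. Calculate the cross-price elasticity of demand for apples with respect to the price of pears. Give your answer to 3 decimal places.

0.159

ε = (%ΔQ of apples) / (%ΔP of pears) = (-1%) / (-6.3%) ≈ 0.159.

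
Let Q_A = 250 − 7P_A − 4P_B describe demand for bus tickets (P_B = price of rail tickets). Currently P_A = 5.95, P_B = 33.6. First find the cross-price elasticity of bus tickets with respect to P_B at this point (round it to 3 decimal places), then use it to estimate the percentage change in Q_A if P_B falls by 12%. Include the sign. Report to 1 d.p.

At P_A = 5.95, P_B = 33.6: Q_A = 73.95.
∂Q_A/∂P_B = -4.
ε = (∂Q_A/∂P_B)(P_B/Q_A) = -4.0000 × 33.6/73.95 ≈ -1.817.
%ΔQ_A ≈ ε × %ΔP_B = -1.817 × (-12%) = 21.8%.

21.8%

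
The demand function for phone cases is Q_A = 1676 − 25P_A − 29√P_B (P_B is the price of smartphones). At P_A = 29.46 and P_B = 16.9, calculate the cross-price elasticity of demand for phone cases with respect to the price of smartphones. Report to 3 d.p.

At P_A = 29.46 and P_B = 16.9: Q_A = 820.282.
∂Q_A/∂P_B = -29/(2√P_B) = -29/(2√16.9) = -3.5272.
ε = (∂Q_A/∂P_B)(P_B/Q_A) = -3.5272 × (16.9/820.282) ≈ -0.073.
ε < 0: complements.

-0.073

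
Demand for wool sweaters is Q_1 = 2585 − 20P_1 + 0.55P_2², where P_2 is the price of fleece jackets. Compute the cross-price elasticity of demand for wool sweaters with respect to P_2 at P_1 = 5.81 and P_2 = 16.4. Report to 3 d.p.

0.113

At P_1 = 5.81 and P_2 = 16.4: Q_1 = 2616.728.
∂Q_1/∂P_2 = 1.1P_2 = 1.1(16.4) = 18.0400.
ε = (∂Q_1/∂P_2)(P_2/Q_1) = 18.0400 × (16.4/2616.728) ≈ 0.113.
ε > 0: substitutes.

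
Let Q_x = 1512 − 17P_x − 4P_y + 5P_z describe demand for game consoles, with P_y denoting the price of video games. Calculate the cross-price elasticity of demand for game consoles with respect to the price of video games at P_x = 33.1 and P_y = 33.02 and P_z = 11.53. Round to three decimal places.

At P_x = 33.1 and P_y = 33.02 and P_z = 11.53: Q_x = 874.87.
∂Q_x/∂P_y = -4.
ε = (∂Q_x/∂P_y)(P_y/Q_x) = -4 × (33.02/874.87) ≈ -0.151.

-0.151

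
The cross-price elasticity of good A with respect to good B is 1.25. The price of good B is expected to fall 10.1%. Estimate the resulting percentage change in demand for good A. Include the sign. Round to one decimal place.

-12.6%

%ΔQ ≈ ε × %ΔP of good B = 1.25 × (-10.1%) = -12.6%.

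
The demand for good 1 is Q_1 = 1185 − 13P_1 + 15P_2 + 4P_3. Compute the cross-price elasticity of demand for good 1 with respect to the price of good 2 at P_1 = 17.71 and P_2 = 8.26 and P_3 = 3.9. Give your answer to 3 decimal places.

0.113

At P_1 = 17.71 and P_2 = 8.26 and P_3 = 3.9: Q_1 = 1094.27.
∂Q_1/∂P_2 = 15.
ε = (∂Q_1/∂P_2)(P_2/Q_1) = 15 × (8.26/1094.27) ≈ 0.113.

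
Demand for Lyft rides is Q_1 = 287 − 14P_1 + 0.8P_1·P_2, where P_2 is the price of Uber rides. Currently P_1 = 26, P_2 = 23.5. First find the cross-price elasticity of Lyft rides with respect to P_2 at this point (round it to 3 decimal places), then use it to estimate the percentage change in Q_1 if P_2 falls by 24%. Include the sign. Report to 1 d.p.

At P_1 = 26, P_2 = 23.5: Q_1 = 411.8.
∂Q_1/∂P_2 = 0.8P_1 = 20.8000.
ε = (∂Q_1/∂P_2)(P_2/Q_1) = 20.8000 × 23.5/411.8 ≈ 1.187.
%ΔQ_1 ≈ ε × %ΔP_2 = 1.187 × (-24%) = -28.5%.

-28.5%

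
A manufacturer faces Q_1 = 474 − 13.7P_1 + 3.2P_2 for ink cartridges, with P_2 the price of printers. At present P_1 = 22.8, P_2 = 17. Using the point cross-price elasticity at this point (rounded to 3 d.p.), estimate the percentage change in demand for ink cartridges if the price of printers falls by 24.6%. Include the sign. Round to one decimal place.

At P_1 = 22.8, P_2 = 17: Q_1 = 216.04.
∂Q_1/∂P_2 = 3.2.
ε = (∂Q_1/∂P_2)(P_2/Q_1) = 3.2000 × 17/216.04 ≈ 0.252.
%ΔQ_1 ≈ ε × %ΔP_2 = 0.252 × (-24.6%) = -6.2%.

-6.2%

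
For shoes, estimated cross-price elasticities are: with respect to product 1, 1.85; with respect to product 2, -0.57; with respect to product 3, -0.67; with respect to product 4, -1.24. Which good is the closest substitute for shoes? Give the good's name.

Substitutes have ε > 0. Among the positive values, 1.85 (product 1) is largest.

product 1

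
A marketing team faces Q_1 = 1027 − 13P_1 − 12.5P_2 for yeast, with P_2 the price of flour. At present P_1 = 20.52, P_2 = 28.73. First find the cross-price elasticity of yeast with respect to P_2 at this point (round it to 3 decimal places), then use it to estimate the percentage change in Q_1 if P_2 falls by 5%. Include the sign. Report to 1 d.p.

At P_1 = 20.52, P_2 = 28.73: Q_1 = 401.115.
∂Q_1/∂P_2 = -12.5.
ε = (∂Q_1/∂P_2)(P_2/Q_1) = -12.5000 × 28.73/401.115 ≈ -0.895.
%ΔQ_1 ≈ ε × %ΔP_2 = -0.895 × (-5%) = 4.5%.

4.5%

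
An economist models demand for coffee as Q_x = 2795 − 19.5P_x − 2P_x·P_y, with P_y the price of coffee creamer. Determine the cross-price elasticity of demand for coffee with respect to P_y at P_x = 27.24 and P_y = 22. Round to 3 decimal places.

At P_x = 27.24 and P_y = 22: Q_x = 1065.26.
∂Q_x/∂P_y = -2P_x = -2(27.24) = -54.4800.
ε = (∂Q_x/∂P_y)(P_y/Q_x) = -54.4800 × (22/1065.26) ≈ -1.125.

-1.125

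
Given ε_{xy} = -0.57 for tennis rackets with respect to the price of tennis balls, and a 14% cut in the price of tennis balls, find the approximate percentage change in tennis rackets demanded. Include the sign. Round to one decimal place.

8.0%

%ΔQ ≈ ε × %ΔP of tennis balls = -0.57 × (-14%) = 8.0%.
Demand for tennis rackets rises by about 8.0%.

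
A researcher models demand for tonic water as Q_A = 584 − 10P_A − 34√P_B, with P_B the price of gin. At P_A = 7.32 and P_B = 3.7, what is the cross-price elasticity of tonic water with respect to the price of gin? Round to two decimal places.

At P_A = 7.32 and P_B = 3.7: Q_A = 445.400.
∂Q_A/∂P_B = -34/(2√P_B) = -34/(2√3.7) = -8.8379.
ε = (∂Q_A/∂P_B)(P_B/Q_A) = -8.8379 × (3.7/445.400) ≈ -0.07.
ε < 0: complements.

-0.07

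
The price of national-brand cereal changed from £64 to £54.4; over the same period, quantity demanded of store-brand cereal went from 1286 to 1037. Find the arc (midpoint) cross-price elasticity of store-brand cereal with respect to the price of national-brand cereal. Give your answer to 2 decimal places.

ΔQ_A = 1037 − 1286 = -249; ΔP_B = 54.4 − 64 = -9.6.
Midpoints: Q̄_A = 1161.5, P̄_B = 59.20.
ε = (ΔQ_A/Q̄_A)/(ΔP_B/P̄_B) = (-249/1161.5)/(-9.6/59.20) ≈ 1.32.
ε > 0: store-brand cereal and national-brand cereal are substitutes.

1.32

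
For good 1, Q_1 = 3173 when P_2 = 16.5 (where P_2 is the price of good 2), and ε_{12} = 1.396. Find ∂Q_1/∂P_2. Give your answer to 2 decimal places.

ε = (∂Q_1/∂P_2)·(P_2/Q_1) ⇒ ∂Q_1/∂P_2 = ε·Q_1/P_2 = 1.396 × 3173/16.5 ≈ 268.46.

268.46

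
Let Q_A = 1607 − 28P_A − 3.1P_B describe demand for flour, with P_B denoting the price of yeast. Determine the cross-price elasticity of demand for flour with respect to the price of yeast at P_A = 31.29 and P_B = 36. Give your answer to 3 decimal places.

At P_A = 31.29 and P_B = 36: Q_A = 619.28.
∂Q_A/∂P_B = -3.1.
ε = (∂Q_A/∂P_B)(P_B/Q_A) = -3.1 × (36/619.28) ≈ -0.180.
Since ε < 0, flour and yeast are complements.

-0.180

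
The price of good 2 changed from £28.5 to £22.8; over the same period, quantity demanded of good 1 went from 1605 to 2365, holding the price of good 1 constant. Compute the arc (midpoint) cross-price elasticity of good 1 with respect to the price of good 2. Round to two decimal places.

ΔQ_1 = 2365 − 1605 = 760; ΔP_2 = 22.8 − 28.5 = -5.7.
Midpoints: Q̄_1 = 1985.0, P̄_2 = 25.65.
ε = (ΔQ_1/Q̄_1)/(ΔP_2/P̄_2) = (760/1985.0)/(-5.7/25.65) ≈ -1.72.

-1.72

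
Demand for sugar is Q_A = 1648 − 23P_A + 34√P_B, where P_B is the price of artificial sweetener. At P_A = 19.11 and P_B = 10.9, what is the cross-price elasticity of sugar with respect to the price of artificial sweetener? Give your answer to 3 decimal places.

At P_A = 19.11 and P_B = 10.9: Q_A = 1320.722.
∂Q_A/∂P_B = 34/(2√P_B) = 34/(2√10.9) = 5.1492.
ε = (∂Q_A/∂P_B)(P_B/Q_A) = 5.1492 × (10.9/1320.722) ≈ 0.042.
ε > 0: substitutes.

0.042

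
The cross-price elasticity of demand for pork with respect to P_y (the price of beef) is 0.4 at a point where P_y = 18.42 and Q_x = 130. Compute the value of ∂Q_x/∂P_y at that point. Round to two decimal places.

2.82

ε = (∂Q_x/∂P_y)·(P_y/Q_x) ⇒ ∂Q_x/∂P_y = ε·Q_x/P_y = 0.4 × 130/18.42 ≈ 2.82.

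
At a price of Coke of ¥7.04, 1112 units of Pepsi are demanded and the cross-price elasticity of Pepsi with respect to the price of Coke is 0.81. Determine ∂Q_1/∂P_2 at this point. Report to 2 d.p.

127.94

ε = (∂Q_1/∂P_2)·(P_2/Q_1) ⇒ ∂Q_1/∂P_2 = ε·Q_1/P_2 = 0.81 × 1112/7.04 ≈ 127.94.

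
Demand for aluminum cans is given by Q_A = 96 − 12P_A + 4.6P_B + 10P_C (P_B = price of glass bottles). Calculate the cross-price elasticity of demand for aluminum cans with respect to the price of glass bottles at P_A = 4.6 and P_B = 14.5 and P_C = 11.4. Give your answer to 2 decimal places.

0.30

At P_A = 4.6 and P_B = 14.5 and P_C = 11.4: Q_A = 221.5.
∂Q_A/∂P_B = 4.6.
ε = (∂Q_A/∂P_B)(P_B/Q_A) = 4.6 × (14.5/221.5) ≈ 0.30.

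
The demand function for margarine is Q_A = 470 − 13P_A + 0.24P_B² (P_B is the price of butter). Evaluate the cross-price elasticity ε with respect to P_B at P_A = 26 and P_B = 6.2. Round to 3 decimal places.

0.131

At P_A = 26 and P_B = 6.2: Q_A = 141.226.
∂Q_A/∂P_B = 0.48P_B = 0.48(6.2) = 2.9760.
ε = (∂Q_A/∂P_B)(P_B/Q_A) = 2.9760 × (6.2/141.226) ≈ 0.131.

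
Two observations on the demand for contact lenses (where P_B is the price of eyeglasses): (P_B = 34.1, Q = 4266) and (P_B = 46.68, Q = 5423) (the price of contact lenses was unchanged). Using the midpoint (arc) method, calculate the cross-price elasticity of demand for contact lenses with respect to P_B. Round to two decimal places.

ΔQ_A = 5423 − 4266 = 1157; ΔP_B = 46.68 − 34.1 = 12.58.
Midpoints: Q̄_A = 4844.5, P̄_B = 40.39.
ε = (ΔQ_A/Q̄_A)/(ΔP_B/P̄_B) = (1157/4844.5)/(12.58/40.39) ≈ 0.77.
ε > 0: contact lenses and eyeglasses are substitutes.

0.77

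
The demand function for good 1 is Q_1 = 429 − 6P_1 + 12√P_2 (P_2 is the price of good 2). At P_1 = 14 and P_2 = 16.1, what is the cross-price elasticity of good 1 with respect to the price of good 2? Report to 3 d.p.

0.061

At P_1 = 14 and P_2 = 16.1: Q_1 = 393.150.
∂Q_1/∂P_2 = 12/(2√P_2) = 12/(2√16.1) = 1.4953.
ε = (∂Q_1/∂P_2)(P_2/Q_1) = 1.4953 × (16.1/393.150) ≈ 0.061.
ε > 0: substitutes.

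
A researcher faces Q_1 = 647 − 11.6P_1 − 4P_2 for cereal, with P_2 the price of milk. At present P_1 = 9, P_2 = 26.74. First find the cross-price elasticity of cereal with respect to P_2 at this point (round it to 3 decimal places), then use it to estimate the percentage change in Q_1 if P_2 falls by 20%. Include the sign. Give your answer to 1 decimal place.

4.9%

At P_1 = 9, P_2 = 26.74: Q_1 = 435.64.
∂Q_1/∂P_2 = -4.
ε = (∂Q_1/∂P_2)(P_2/Q_1) = -4.0000 × 26.74/435.64 ≈ -0.246.
%ΔQ_1 ≈ ε × %ΔP_2 = -0.246 × (-20%) = 4.9%.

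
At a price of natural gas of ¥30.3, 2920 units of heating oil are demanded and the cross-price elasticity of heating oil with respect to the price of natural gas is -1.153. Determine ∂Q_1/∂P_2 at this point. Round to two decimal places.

ε = (∂Q_1/∂P_2)·(P_2/Q_1) ⇒ ∂Q_1/∂P_2 = ε·Q_1/P_2 = -1.153 × 2920/30.3 ≈ -111.11.

-111.11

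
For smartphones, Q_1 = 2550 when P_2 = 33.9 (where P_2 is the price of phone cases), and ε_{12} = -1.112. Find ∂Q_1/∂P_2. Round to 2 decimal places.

-83.65

ε = (∂Q_1/∂P_2)·(P_2/Q_1) ⇒ ∂Q_1/∂P_2 = ε·Q_1/P_2 = -1.112 × 2550/33.9 ≈ -83.65.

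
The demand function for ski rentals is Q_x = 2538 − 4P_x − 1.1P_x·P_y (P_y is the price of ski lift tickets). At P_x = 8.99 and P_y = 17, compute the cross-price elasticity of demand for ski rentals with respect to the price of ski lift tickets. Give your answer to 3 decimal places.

At P_x = 8.99 and P_y = 17: Q_x = 2333.927.
∂Q_x/∂P_y = -1.1P_x = -1.1(8.99) = -9.8890.
ε = (∂Q_x/∂P_y)(P_y/Q_x) = -9.8890 × (17/2333.927) ≈ -0.072.
ε < 0: complements.

-0.072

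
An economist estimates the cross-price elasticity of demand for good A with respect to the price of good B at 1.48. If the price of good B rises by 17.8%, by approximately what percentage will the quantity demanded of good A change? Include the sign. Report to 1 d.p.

26.3%

%ΔQ ≈ ε × %ΔP of good B = 1.48 × (17.8%) = 26.3%.
Demand for good A rises by about 26.3%.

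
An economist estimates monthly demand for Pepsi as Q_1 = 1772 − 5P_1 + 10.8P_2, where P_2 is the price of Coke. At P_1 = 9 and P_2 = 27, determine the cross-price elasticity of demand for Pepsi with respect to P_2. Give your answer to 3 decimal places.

At P_1 = 9 and P_2 = 27: Q_1 = 2018.6.
∂Q_1/∂P_2 = 10.8.
ε = (∂Q_1/∂P_2)(P_2/Q_1) = 10.8 × (27/2018.6) ≈ 0.144.

0.144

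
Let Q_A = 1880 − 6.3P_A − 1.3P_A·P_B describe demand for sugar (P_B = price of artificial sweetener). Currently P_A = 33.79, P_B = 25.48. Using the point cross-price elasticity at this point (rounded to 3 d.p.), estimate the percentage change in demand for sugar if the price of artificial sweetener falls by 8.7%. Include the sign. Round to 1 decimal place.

At P_A = 33.79, P_B = 25.48: Q_A = 547.863.
∂Q_A/∂P_B = -1.3P_A = -43.9270.
ε = (∂Q_A/∂P_B)(P_B/Q_A) = -43.9270 × 25.48/547.863 ≈ -2.043.
%ΔQ_A ≈ ε × %ΔP_B = -2.043 × (-8.7%) = 17.8%.

17.8%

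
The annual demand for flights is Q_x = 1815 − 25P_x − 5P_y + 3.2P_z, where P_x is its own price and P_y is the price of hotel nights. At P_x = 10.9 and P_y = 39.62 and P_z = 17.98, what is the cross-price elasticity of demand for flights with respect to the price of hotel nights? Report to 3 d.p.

At P_x = 10.9 and P_y = 39.62 and P_z = 17.98: Q_x = 1401.936.
∂Q_x/∂P_y = -5.
ε = (∂Q_x/∂P_y)(P_y/Q_x) = -5 × (39.62/1401.936) ≈ -0.141.

-0.141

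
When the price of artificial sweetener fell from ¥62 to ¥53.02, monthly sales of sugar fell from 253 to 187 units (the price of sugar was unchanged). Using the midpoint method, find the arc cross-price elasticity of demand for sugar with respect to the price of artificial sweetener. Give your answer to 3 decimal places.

1.921

ΔQ_A = 187 − 253 = -66; ΔP_B = 53.02 − 62 = -8.98.
Midpoints: Q̄_A = 220.0, P̄_B = 57.51.
ε = (ΔQ_A/Q̄_A)/(ΔP_B/P̄_B) = (-66/220.0)/(-8.98/57.51) ≈ 1.921.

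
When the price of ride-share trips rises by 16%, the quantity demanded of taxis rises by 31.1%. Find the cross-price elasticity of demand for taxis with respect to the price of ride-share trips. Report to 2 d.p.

1.94

ε = (%ΔQ of taxis) / (%ΔP of ride-share trips) = (31.1%) / (16%) ≈ 1.94.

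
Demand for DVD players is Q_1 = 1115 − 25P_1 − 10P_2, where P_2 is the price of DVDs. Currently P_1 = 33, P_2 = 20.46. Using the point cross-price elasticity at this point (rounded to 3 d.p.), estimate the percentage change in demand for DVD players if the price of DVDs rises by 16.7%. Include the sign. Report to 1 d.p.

-40.0%

At P_1 = 33, P_2 = 20.46: Q_1 = 85.4.
∂Q_1/∂P_2 = -10.
ε = (∂Q_1/∂P_2)(P_2/Q_1) = -10.0000 × 20.46/85.4 ≈ -2.396.
%ΔQ_1 ≈ ε × %ΔP_2 = -2.396 × (16.7%) = -40.0%.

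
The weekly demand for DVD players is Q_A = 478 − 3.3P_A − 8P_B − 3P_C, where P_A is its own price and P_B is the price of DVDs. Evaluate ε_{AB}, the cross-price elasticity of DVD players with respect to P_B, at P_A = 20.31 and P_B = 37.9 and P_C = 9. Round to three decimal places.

At P_A = 20.31 and P_B = 37.9 and P_C = 9: Q_A = 80.777.
∂Q_A/∂P_B = -8.
ε = (∂Q_A/∂P_B)(P_B/Q_A) = -8 × (37.9/80.777) ≈ -3.754.

-3.754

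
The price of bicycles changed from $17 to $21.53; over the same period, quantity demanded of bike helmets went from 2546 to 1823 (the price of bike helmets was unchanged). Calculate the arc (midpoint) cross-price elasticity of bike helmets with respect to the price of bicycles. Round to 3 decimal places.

-1.408

ΔQ_A = 1823 − 2546 = -723; ΔP_B = 21.53 − 17 = 4.53.
Midpoints: Q̄_A = 2184.5, P̄_B = 19.27.
ε = (ΔQ_A/Q̄_A)/(ΔP_B/P̄_B) = (-723/2184.5)/(4.53/19.27) ≈ -1.408.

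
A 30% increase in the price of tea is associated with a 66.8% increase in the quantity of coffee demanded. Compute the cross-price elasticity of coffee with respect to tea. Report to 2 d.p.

ε = (%ΔQ of coffee) / (%ΔP of tea) = (66.8%) / (30%) ≈ 2.23.
Positive cross-price elasticity: substitutes.

2.23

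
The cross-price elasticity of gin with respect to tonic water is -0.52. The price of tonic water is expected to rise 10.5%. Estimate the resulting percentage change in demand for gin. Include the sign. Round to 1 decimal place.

-5.5%

%ΔQ ≈ ε × %ΔP of tonic water = -0.52 × (10.5%) = -5.5%.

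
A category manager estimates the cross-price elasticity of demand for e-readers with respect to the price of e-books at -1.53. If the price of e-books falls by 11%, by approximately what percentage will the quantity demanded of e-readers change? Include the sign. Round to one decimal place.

16.8%

%ΔQ ≈ ε × %ΔP of e-books = -1.53 × (-11%) = 16.8%.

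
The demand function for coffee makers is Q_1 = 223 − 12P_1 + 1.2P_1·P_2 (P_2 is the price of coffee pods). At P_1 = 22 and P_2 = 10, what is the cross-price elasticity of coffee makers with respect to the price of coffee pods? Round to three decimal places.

At P_1 = 22 and P_2 = 10: Q_1 = 223.
∂Q_1/∂P_2 = 1.2P_1 = 1.2(22) = 26.4000.
ε = (∂Q_1/∂P_2)(P_2/Q_1) = 26.4000 × (10/223) ≈ 1.184.

1.184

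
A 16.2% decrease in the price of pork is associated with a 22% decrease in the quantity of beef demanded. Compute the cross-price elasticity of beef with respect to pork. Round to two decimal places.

ε = (%ΔQ of beef) / (%ΔP of pork) = (-22%) / (-16.2%) ≈ 1.36.
Positive cross-price elasticity: substitutes.

1.36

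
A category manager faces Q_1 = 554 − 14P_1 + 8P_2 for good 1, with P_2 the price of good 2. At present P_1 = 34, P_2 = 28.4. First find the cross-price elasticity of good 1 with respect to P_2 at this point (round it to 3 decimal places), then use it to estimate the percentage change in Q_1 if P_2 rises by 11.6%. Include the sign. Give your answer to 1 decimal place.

8.6%

At P_1 = 34, P_2 = 28.4: Q_1 = 305.2.
∂Q_1/∂P_2 = 8.
ε = (∂Q_1/∂P_2)(P_2/Q_1) = 8.0000 × 28.4/305.2 ≈ 0.744.
%ΔQ_1 ≈ ε × %ΔP_2 = 0.744 × (11.6%) = 8.6%.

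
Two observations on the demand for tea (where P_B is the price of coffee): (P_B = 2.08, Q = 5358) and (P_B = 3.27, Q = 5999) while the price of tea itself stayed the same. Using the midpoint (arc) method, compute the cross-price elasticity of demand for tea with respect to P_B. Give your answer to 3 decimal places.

ΔQ_A = 5999 − 5358 = 641; ΔP_B = 3.27 − 2.08 = 1.19.
Midpoints: Q̄_A = 5678.5, P̄_B = 2.67.
ε = (ΔQ_A/Q̄_A)/(ΔP_B/P̄_B) = (641/5678.5)/(1.19/2.67) ≈ 0.254.

0.254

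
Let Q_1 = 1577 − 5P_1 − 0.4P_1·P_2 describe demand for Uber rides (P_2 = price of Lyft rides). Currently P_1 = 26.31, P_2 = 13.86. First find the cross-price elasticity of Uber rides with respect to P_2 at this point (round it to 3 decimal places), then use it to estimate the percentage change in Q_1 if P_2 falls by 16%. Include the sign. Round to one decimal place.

At P_1 = 26.31, P_2 = 13.86: Q_1 = 1299.587.
∂Q_1/∂P_2 = -0.4P_1 = -10.5240.
ε = (∂Q_1/∂P_2)(P_2/Q_1) = -10.5240 × 13.86/1299.587 ≈ -0.112.
%ΔQ_1 ≈ ε × %ΔP_2 = -0.112 × (-16%) = 1.8%.

1.8%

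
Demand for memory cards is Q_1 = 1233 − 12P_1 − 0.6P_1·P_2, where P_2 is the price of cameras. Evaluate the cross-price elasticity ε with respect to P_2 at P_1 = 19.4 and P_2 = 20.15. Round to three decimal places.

At P_1 = 19.4 and P_2 = 20.15: Q_1 = 765.654.
∂Q_1/∂P_2 = -0.6P_1 = -0.6(19.4) = -11.6400.
ε = (∂Q_1/∂P_2)(P_2/Q_1) = -11.6400 × (20.15/765.654) ≈ -0.306.

-0.306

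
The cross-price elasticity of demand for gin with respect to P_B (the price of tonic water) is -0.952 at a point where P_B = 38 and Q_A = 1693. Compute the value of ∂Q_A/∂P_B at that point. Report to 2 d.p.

-42.41

ε = (∂Q_A/∂P_B)·(P_B/Q_A) ⇒ ∂Q_A/∂P_B = ε·Q_A/P_B = -0.952 × 1693/38 ≈ -42.41.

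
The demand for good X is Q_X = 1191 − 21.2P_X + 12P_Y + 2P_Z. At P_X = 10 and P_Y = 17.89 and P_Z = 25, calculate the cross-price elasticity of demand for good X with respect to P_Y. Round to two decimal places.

0.17

At P_X = 10 and P_Y = 17.89 and P_Z = 25: Q_X = 1243.68.
∂Q_X/∂P_Y = 12.
ε = (∂Q_X/∂P_Y)(P_Y/Q_X) = 12 × (17.89/1243.68) ≈ 0.17.
Since ε > 0, good X and good Y are substitutes.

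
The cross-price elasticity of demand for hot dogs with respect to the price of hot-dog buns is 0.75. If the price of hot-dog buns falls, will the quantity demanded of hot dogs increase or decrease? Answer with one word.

decrease

ε > 0 and the price of hot-dog buns falls, so the quantity of hot dogs moves in the same direction: it decreases.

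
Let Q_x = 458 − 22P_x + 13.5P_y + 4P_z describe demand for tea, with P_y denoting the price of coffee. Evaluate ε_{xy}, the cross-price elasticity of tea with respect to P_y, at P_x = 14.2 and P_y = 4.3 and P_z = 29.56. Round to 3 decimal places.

0.180

At P_x = 14.2 and P_y = 4.3 and P_z = 29.56: Q_x = 321.89.
∂Q_x/∂P_y = 13.5.
ε = (∂Q_x/∂P_y)(P_y/Q_x) = 13.5 × (4.3/321.89) ≈ 0.180.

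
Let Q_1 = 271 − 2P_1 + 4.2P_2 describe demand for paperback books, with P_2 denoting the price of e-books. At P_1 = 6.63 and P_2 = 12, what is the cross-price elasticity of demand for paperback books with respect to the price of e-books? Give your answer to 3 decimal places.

0.164

At P_1 = 6.63 and P_2 = 12: Q_1 = 308.14.
∂Q_1/∂P_2 = 4.2.
ε = (∂Q_1/∂P_2)(P_2/Q_1) = 4.2 × (12/308.14) ≈ 0.164.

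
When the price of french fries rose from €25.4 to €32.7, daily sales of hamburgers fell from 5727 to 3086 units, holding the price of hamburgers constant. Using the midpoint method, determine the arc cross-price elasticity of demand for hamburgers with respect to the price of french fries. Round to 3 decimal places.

ΔQ_A = 3086 − 5727 = -2641; ΔP_B = 32.7 − 25.4 = 7.3.
Midpoints: Q̄_A = 4406.5, P̄_B = 29.05.
ε = (ΔQ_A/Q̄_A)/(ΔP_B/P̄_B) = (-2641/4406.5)/(7.3/29.05) ≈ -2.385.
ε < 0: hamburgers and french fries are complements.

-2.385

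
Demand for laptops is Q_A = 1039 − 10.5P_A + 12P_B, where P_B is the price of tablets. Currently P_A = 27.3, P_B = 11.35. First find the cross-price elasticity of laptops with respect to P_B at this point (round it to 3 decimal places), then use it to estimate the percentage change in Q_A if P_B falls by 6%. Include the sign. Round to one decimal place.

-0.9%

At P_A = 27.3, P_B = 11.35: Q_A = 888.55.
∂Q_A/∂P_B = 12.
ε = (∂Q_A/∂P_B)(P_B/Q_A) = 12.0000 × 11.35/888.55 ≈ 0.153.
%ΔQ_A ≈ ε × %ΔP_B = 0.153 × (-6%) = -0.9%.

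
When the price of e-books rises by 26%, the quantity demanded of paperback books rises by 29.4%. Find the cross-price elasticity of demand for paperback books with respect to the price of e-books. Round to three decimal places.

ε = (%ΔQ of paperback books) / (%ΔP of e-books) = (29.4%) / (26%) ≈ 1.131.
Positive cross-price elasticity: substitutes.

1.131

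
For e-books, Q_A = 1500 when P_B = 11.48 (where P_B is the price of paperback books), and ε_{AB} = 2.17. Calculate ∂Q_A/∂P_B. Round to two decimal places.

283.54

ε = (∂Q_A/∂P_B)·(P_B/Q_A) ⇒ ∂Q_A/∂P_B = ε·Q_A/P_B = 2.17 × 1500/11.48 ≈ 283.54.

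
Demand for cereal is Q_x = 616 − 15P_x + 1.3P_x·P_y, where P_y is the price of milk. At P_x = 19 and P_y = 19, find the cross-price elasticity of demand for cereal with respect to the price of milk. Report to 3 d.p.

At P_x = 19 and P_y = 19: Q_x = 800.3.
∂Q_x/∂P_y = 1.3P_x = 1.3(19) = 24.7000.
ε = (∂Q_x/∂P_y)(P_y/Q_x) = 24.7000 × (19/800.3) ≈ 0.586.

0.586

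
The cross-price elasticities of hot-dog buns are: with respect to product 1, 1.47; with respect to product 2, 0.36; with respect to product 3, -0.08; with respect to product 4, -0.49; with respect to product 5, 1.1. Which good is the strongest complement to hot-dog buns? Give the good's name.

Complements have ε < 0. The most negative value is -0.49 (product 4).

product 4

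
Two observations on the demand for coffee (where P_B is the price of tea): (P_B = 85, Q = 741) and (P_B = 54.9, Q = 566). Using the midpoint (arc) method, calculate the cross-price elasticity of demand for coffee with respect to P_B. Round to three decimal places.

0.622

ΔQ_A = 566 − 741 = -175; ΔP_B = 54.9 − 85 = -30.1.
Midpoints: Q̄_A = 653.5, P̄_B = 69.95.
ε = (ΔQ_A/Q̄_A)/(ΔP_B/P̄_B) = (-175/653.5)/(-30.1/69.95) ≈ 0.622.
ε > 0: coffee and tea are substitutes.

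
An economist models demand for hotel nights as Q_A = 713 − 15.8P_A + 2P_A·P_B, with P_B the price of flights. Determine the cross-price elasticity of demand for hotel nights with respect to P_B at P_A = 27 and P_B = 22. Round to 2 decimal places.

At P_A = 27 and P_B = 22: Q_A = 1474.4.
∂Q_A/∂P_B = 2P_A = 2(27) = 54.0000.
ε = (∂Q_A/∂P_B)(P_B/Q_A) = 54.0000 × (22/1474.4) ≈ 0.81.

0.81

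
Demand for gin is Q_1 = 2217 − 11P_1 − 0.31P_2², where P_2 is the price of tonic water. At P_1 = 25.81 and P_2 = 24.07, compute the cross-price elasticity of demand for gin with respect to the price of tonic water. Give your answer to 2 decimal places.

-0.20

At P_1 = 25.81 and P_2 = 24.07: Q_1 = 1753.487.
∂Q_1/∂P_2 = -0.62P_2 = -0.62(24.07) = -14.9234.
ε = (∂Q_1/∂P_2)(P_2/Q_1) = -14.9234 × (24.07/1753.487) ≈ -0.20.
ε < 0: complements.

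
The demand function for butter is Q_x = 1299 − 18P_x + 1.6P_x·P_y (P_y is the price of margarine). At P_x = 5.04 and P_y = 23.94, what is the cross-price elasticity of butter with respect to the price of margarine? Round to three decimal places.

0.138

At P_x = 5.04 and P_y = 23.94: Q_x = 1401.332.
∂Q_x/∂P_y = 1.6P_x = 1.6(5.04) = 8.0640.
ε = (∂Q_x/∂P_y)(P_y/Q_x) = 8.0640 × (23.94/1401.332) ≈ 0.138.
ε > 0: substitutes.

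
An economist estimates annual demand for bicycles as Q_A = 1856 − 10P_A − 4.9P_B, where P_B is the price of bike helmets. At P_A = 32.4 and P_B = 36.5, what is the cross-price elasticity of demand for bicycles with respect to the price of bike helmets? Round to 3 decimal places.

At P_A = 32.4 and P_B = 36.5: Q_A = 1353.15.
∂Q_A/∂P_B = -4.9.
ε = (∂Q_A/∂P_B)(P_B/Q_A) = -4.9 × (36.5/1353.15) ≈ -0.132.
Since ε < 0, bicycles and bike helmets are complements.

-0.132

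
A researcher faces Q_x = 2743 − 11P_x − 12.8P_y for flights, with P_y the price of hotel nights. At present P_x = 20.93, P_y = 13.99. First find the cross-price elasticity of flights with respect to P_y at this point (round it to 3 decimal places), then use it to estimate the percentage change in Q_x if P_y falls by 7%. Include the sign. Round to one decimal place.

0.5%

At P_x = 20.93, P_y = 13.99: Q_x = 2333.698.
∂Q_x/∂P_y = -12.8.
ε = (∂Q_x/∂P_y)(P_y/Q_x) = -12.8000 × 13.99/2333.698 ≈ -0.077.
%ΔQ_x ≈ ε × %ΔP_y = -0.077 × (-7%) = 0.5%.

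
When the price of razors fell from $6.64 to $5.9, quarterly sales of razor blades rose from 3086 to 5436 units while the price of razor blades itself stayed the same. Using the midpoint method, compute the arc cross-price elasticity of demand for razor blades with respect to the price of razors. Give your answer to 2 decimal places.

ΔQ_A = 5436 − 3086 = 2350; ΔP_B = 5.9 − 6.64 = -0.74.
Midpoints: Q̄_A = 4261.0, P̄_B = 6.27.
ε = (ΔQ_A/Q̄_A)/(ΔP_B/P̄_B) = (2350/4261.0)/(-0.74/6.27) ≈ -4.67.

-4.67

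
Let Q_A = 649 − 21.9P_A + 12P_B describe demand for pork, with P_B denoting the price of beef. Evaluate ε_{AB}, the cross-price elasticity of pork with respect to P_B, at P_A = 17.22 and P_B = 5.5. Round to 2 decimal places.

0.20

At P_A = 17.22 and P_B = 5.5: Q_A = 337.882.
∂Q_A/∂P_B = 12.
ε = (∂Q_A/∂P_B)(P_B/Q_A) = 12 × (5.5/337.882) ≈ 0.20.
Since ε > 0, pork and beef are substitutes.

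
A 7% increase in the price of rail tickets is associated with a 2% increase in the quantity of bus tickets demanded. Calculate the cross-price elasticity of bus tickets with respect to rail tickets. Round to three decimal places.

0.286

ε = (%ΔQ of bus tickets) / (%ΔP of rail tickets) = (2%) / (7%) ≈ 0.286.
Positive cross-price elasticity: substitutes.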